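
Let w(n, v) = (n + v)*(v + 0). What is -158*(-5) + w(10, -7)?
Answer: 769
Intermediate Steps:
w(n, v) = v*(n + v) (w(n, v) = (n + v)*v = v*(n + v))
-158*(-5) + w(10, -7) = -158*(-5) - 7*(10 - 7) = 790 - 7*3 = 790 - 21 = 769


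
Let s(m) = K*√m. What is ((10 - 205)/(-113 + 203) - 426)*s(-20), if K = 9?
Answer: -7707*I*√5 ≈ -17233.0*I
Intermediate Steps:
s(m) = 9*√m
((10 - 205)/(-113 + 203) - 426)*s(-20) = ((10 - 205)/(-113 + 203) - 426)*(9*√(-20)) = (-195/90 - 426)*(9*(2*I*√5)) = (-195*1/90 - 426)*(18*I*√5) = (-13/6 - 426)*(18*I*√5) = -7707*I*√5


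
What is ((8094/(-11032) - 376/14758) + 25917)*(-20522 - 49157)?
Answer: -1563859837314919/866012 ≈ -1.8058e+9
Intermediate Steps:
((8094/(-11032) - 376/14758) + 25917)*(-20522 - 49157) = ((8094*(-1/11032) - 376*1/14758) + 25917)*(-69679) = ((-4047/5516 - 4/157) + 25917)*(-69679) = (-657443/866012 + 25917)*(-69679) = (22443775561/866012)*(-69679) = -1563859837314919/866012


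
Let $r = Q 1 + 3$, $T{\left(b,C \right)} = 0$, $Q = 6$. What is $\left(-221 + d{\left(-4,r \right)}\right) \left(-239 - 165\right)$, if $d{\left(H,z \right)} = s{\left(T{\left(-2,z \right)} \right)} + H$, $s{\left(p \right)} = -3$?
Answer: $92112$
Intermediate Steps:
$r = 9$ ($r = 6 \cdot 1 + 3 = 6 + 3 = 9$)
$d{\left(H,z \right)} = -3 + H$
$\left(-221 + d{\left(-4,r \right)}\right) \left(-239 - 165\right) = \left(-221 - 7\right) \left(-239 - 165\right) = \left(-221 - 7\right) \left(-404\right) = \left(-228\right) \left(-404\right) = 92112$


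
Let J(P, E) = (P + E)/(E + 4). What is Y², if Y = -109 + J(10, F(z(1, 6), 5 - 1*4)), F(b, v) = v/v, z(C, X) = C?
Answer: 285156/25 ≈ 11406.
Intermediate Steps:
F(b, v) = 1
J(P, E) = (E + P)/(4 + E)
Y = -534/5 (Y = -109 + (1 + 10)/(4 + 1) = -109 + 11/5 = -534/5 ≈ -106.80)
Y² = (-534/5)² = 285156/25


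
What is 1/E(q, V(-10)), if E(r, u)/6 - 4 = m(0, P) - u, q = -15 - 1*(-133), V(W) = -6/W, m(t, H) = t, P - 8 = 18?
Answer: 5/102 ≈ 0.049020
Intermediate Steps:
P = 26 (P = 8 + 18 = 26)
q = 118 (q = -15 + 133 = 118)
E(r, u) = 24 - 6*u (E(r, u) = 24 + 6*(0 - u) = 24 + 6*(-u) = 24 - 6*u)
1/E(q, V(-10)) = 1/(24 - (-36)/(-10)) = 1/(24 - (-36)*(-1)/10) = 1/(24 - 6*3/5) = 1/(24 - 18/5) = 1/(102/5) = 5/102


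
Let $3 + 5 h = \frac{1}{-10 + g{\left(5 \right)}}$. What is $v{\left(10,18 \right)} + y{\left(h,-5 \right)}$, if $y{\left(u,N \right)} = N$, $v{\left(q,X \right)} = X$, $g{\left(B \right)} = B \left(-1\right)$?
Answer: $13$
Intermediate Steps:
$g{\left(B \right)} = - B$
$h = - \frac{46}{75}$ ($h = - \frac{3}{5} + \frac{1}{5 \left(-10 - 5\right)} = - \frac{3}{5} + \frac{1}{5 \left(-15\right)} = - \frac{3}{5} + \frac{1}{5} \left(- \frac{1}{15}\right) = - \frac{3}{5} - \frac{1}{75} = - \frac{46}{75} \approx -0.61333$)
$v{\left(10,18 \right)} + y{\left(h,-5 \right)} = 18 - 5 = 13$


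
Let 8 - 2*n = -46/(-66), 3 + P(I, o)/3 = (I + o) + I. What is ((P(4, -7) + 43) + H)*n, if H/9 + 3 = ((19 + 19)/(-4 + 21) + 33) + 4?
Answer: 1487693/1122 ≈ 1325.9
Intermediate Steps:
P(I, o) = -9 + 3*o + 6*I (P(I, o) = -9 + 3*((I + o) + I) = -9 + 3*(o + 2*I) = -9 + (3*o + 6*I) = -9 + 3*o + 6*I)
n = 241/66 (n = 4 - (-23)/(-66) = 4 - (-23)*(-1)/66 = 4 - ½*23/33 = 4 - 23/66 = 241/66 ≈ 3.6515)
H = 5544/17 (H = -27 + 9*(((19 + 19)/(-4 + 21) + 33) + 4) = -27 + 9*((38/17 + 33) + 4) = -27 + 9*(599/17 + 4) = -27 + 9*(667/17) = -27 + 6003/17 = 5544/17 ≈ 326.12)
((P(4, -7) + 43) + H)*n = (((-9 + 3*(-7) + 6*4) + 43) + 5544/17)*(241/66) = (((-9 - 21 + 24) + 43) + 5544/17)*(241/66) = ((-6 + 43) + 5544/17)*(241/66) = (37 + 5544/17)*(241/66) = (6173/17)*(241/66) = 1487693/1122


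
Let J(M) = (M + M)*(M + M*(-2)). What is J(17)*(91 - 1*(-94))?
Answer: -106930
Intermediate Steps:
J(M) = -2*M² (J(M) = (2*M)*(M - 2*M) = (2*M)*(-M) = -2*M²)
J(17)*(91 - 1*(-94)) = (-2*17²)*(91 - 1*(-94)) = (-2*289)*(91 + 94) = -578*185 = -106930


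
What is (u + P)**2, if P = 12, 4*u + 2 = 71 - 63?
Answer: 729/4 ≈ 182.25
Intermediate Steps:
u = 3/2 (u = -1/2 + (71 - 63)/4 = -1/2 + (1/4)*8 = -1/2 + 2 = 3/2 ≈ 1.5000)
(u + P)**2 = (3/2 + 12)**2 = (27/2)**2 = 729/4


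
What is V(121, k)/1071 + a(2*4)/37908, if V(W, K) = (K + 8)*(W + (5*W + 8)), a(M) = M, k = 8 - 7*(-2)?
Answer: 23187298/1127763 ≈ 20.560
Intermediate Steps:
k = 22 (k = 8 + 14 = 22)
V(W, K) = (8 + K)*(8 + 6*W) (V(W, K) = (8 + K)*(W + (8 + 5*W)) = (8 + K)*(8 + 6*W))
V(121, k)/1071 + a(2*4)/37908 = (64 + 8*22 + 48*121 + 6*22*121)/1071 + (2*4)/37908 = (64 + 176 + 5808 + 15972)*(1/1071) + 8*(1/37908) = 22020*(1/1071) + 2/9477 = 7340/357 + 2/9477 = 23187298/1127763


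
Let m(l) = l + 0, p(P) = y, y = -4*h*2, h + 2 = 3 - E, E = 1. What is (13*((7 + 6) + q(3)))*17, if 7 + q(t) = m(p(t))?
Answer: 1326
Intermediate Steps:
h = 0 (h = -2 + (3 - 1*1) = -2 + (3 - 1) = -2 + 2 = 0)
y = 0 (y = -4*0*2 = 0*2 = 0)
p(P) = 0
m(l) = l
q(t) = -7 (q(t) = -7 + 0 = -7)
(13*((7 + 6) + q(3)))*17 = (13*((7 + 6) - 7))*17 = (13*(13 - 7))*17 = (13*6)*17 = 78*17 = 1326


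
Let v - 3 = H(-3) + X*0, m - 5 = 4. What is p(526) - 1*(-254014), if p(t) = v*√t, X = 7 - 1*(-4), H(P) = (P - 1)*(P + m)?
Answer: 254014 - 21*√526 ≈ 2.5353e+5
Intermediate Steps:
m = 9 (m = 5 + 4 = 9)
H(P) = (-1 + P)*(9 + P) (H(P) = (P - 1)*(P + 9) = (-1 + P)*(9 + P))
X = 11 (X = 7 + 4 = 11)
v = -21 (v = 3 + ((-9 + (-3)² + 8*(-3)) + 11*0) = 3 + ((-9 + 9 - 24) + 0) = 3 + (-24 + 0) = 3 - 24 = -21)
p(t) = -21*√t
p(526) - 1*(-254014) = -21*√526 - 1*(-254014) = -21*√526 + 254014 = 254014 - 21*√526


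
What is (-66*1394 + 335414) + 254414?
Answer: 497824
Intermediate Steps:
(-66*1394 + 335414) + 254414 = (-92004 + 335414) + 254414 = 243410 + 254414 = 497824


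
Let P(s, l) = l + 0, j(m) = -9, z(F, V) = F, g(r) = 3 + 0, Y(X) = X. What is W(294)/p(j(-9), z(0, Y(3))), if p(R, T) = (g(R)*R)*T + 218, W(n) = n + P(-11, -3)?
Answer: 291/218 ≈ 1.3349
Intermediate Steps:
g(r) = 3
P(s, l) = l
W(n) = -3 + n (W(n) = n - 3 = -3 + n)
p(R, T) = 218 + 3*R*T (p(R, T) = (3*R)*T + 218 = 3*R*T + 218 = 218 + 3*R*T)
W(294)/p(j(-9), z(0, Y(3))) = (-3 + 294)/(218 + 3*(-9)*0) = 291/(218 + 0) = 291/218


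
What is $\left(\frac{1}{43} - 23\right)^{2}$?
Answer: $\frac{976144}{1849} \approx 527.93$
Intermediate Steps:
$\left(\frac{1}{43} - 23\right)^{2} = \left(- \frac{988}{43}\right)^{2} = \frac{976144}{1849}$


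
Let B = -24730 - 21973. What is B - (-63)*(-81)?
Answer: -51806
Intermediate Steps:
B = -46703
B - (-63)*(-81) = -46703 - (-63)*(-81) = -46703 - 1*5103 = -46703 - 5103 = -51806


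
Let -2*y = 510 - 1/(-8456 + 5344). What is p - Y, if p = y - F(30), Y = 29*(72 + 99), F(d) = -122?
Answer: -31692609/6224 ≈ -5092.0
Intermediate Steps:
y = -1587121/6224 (y = -(510 - 1/(-8456 + 5344))/2 = -(510 - 1/(-3112))/2 = -(510 - 1*(-1/3112))/2 = -(510 + 1/3112)/2 = -½*1587121/3112 = -1587121/6224 ≈ -255.00)
Y = 4959 (Y = 29*171 = 4959)
p = -827793/6224 (p = -1587121/6224 - 1*(-122) = -1587121/6224 + 122 = -827793/6224 ≈ -133.00)
p - Y = -827793/6224 - 1*4959 = -827793/6224 - 4959 = -31692609/6224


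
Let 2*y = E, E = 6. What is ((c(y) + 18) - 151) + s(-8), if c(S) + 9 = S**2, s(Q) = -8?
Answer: -141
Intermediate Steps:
y = 3 (y = (1/2)*6 = 3)
c(S) = -9 + S**2
((c(y) + 18) - 151) + s(-8) = (((-9 + 3**2) + 18) - 151) - 8 = (((-9 + 9) + 18) - 151) - 8 = ((0 + 18) - 151) - 8 = (18 - 151) - 8 = -133 - 8 = -141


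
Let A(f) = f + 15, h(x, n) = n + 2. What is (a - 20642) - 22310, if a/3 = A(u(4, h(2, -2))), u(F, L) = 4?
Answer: -42895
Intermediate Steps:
h(x, n) = 2 + n
A(f) = 15 + f
a = 57 (a = 3*(15 + 4) = 3*19 = 57)
(a - 20642) - 22310 = (57 - 20642) - 22310 = -20585 - 22310 = -42895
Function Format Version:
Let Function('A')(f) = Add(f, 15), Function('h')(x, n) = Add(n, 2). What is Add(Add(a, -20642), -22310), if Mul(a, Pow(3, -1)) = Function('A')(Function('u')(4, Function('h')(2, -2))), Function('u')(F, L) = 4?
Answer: -42895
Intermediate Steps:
Function('h')(x, n) = Add(2, n)
Function('A')(f) = Add(15, f)
a = 57 (a = Mul(3, Add(15, 4)) = Mul(3, 19) = 57)
Add(Add(a, -20642), -22310) = Add(Add(57, -20642), -22310) = Add(-20585, -22310) = -42895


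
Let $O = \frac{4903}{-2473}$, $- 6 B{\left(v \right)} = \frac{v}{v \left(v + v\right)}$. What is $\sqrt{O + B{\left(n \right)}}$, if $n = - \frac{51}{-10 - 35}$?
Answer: $\frac{i \sqrt{14536474529}}{84082} \approx 1.4339 i$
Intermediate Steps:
$n = \frac{17}{15}$ ($n = - \frac{51}{-45} = \left(-51\right) \left(- \frac{1}{45}\right) = \frac{17}{15} \approx 1.1333$)
$B{\left(v \right)} = - \frac{1}{12 v}$ ($B{\left(v \right)} = - \frac{v \frac{1}{v \left(v + v\right)}}{6} = - \frac{v \frac{1}{v 2 v}}{6} = - \frac{v \frac{1}{2 v^{2}}}{6} = - \frac{\frac{1}{2} \frac{1}{v}}{6} = - \frac{1}{12 v}$)
$O = - \frac{4903}{2473}$ ($O = 4903 \left(- \frac{1}{2473}\right) = - \frac{4903}{2473} \approx -1.9826$)
$\sqrt{O + B{\left(n \right)}} = \sqrt{- \frac{4903}{2473} - \frac{1}{12 \cdot \frac{17}{15}}} = \sqrt{- \frac{4903}{2473} - \frac{5}{68}} = \sqrt{- \frac{345769}{168164}} = \frac{i \sqrt{14536474529}}{84082}$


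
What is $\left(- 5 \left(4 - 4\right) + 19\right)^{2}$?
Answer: $361$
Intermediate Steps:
$\left(- 5 \left(4 - 4\right) + 19\right)^{2} = \left(\left(-5\right) 0 + 19\right)^{2} = \left(0 + 19\right)^{2} = 19^{2} = 361$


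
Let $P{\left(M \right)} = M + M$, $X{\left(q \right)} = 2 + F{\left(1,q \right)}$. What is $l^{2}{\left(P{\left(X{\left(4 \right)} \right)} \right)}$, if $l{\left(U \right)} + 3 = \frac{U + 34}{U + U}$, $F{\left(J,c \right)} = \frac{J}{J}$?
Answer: $\frac{1}{9} \approx 0.11111$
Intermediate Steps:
$F{\left(J,c \right)} = 1$
$X{\left(q \right)} = 3$ ($X{\left(q \right)} = 2 + 1 = 3$)
$P{\left(M \right)} = 2 M$
$l{\left(U \right)} = -3 + \frac{34 + U}{2 U}$ ($l{\left(U \right)} = -3 + \frac{U + 34}{U + U} = -3 + \frac{34 + U}{2 U}$)
$l^{2}{\left(P{\left(X{\left(4 \right)} \right)} \right)} = \left(- \frac{5}{2} + \frac{17}{2 \cdot 3}\right)^{2} = \left(- \frac{5}{2} + \frac{17}{6}\right)^{2} = \left(\frac{1}{3}\right)^{2} = \frac{1}{9}$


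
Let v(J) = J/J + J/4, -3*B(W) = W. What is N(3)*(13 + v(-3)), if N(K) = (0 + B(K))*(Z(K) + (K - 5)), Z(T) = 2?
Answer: 0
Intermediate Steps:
B(W) = -W/3
v(J) = 1 + J/4 (v(J) = 1 + J*(¼) = 1 + J/4)
N(K) = -K*(-3 + K)/3 (N(K) = (0 - K/3)*(2 + (K - 5)) = (-K/3)*(2 + (-5 + K)) = (-K/3)*(-3 + K) = -K*(-3 + K)/3)
N(3)*(13 + v(-3)) = ((⅓)*3*(3 - 1*3))*(13 + (1 + (¼)*(-3))) = ((⅓)*3*(3 - 3))*(13 + (1 - ¾)) = ((⅓)*3*0)*(13 + ¼) = 0*(53/4) = 0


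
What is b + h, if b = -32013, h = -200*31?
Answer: -38213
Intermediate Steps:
h = -6200
b + h = -32013 - 6200 = -38213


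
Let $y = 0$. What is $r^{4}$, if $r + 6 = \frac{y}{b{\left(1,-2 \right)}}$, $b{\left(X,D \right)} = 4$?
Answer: $1296$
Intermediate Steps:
$r = -6$ ($r = -6 + \frac{0}{4} = -6 + 0 \cdot \frac{1}{4} = -6 + 0 = -6$)
$r^{4} = \left(-6\right)^{4} = 1296$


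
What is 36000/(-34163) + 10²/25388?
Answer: -227637925/216832561 ≈ -1.0498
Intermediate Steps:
36000/(-34163) + 10²/25388 = 36000*(-1/34163) + 100*(1/25388) = -36000/34163 + 25/6347 = -227637925/216832561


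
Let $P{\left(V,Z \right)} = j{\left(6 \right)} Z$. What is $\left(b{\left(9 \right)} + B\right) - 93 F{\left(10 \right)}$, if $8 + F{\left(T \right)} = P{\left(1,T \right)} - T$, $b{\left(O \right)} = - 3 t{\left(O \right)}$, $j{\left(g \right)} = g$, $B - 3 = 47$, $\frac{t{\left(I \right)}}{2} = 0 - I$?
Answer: $-3802$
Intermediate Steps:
$t{\left(I \right)} = - 2 I$ ($t{\left(I \right)} = 2 \left(0 - I\right) = 2 \left(- I\right) = - 2 I$)
$B = 50$ ($B = 3 + 47 = 50$)
$P{\left(V,Z \right)} = 6 Z$
$b{\left(O \right)} = 6 O$ ($b{\left(O \right)} = - 3 \left(- 2 O\right) = 6 O$)
$F{\left(T \right)} = -8 + 5 T$ ($F{\left(T \right)} = -8 + \left(6 T - T\right) = -8 + 5 T$)
$\left(b{\left(9 \right)} + B\right) - 93 F{\left(10 \right)} = \left(6 \cdot 9 + 50\right) - 93 \left(-8 + 5 \cdot 10\right) = \left(54 + 50\right) - 93 \left(-8 + 50\right) = 104 - 3906 = -3802$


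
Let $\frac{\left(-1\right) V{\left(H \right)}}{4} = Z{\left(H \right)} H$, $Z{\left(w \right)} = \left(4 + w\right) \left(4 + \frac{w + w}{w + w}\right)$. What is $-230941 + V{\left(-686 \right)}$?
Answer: $-9587981$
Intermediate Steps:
$Z{\left(w \right)} = 20 + 5 w$ ($Z{\left(w \right)} = \left(4 + w\right) \left(4 + \frac{2 w}{2 w}\right) = \left(4 + w\right) \left(4 + 2 w \frac{1}{2 w}\right) = \left(4 + w\right) \left(4 + 1\right) = \left(4 + w\right) 5 = 20 + 5 w$)
$V{\left(H \right)} = - 4 H \left(20 + 5 H\right)$ ($V{\left(H \right)} = - 4 \left(20 + 5 H\right) H = - 4 H \left(20 + 5 H\right)$)
$-230941 + V{\left(-686 \right)} = -230941 - - 13720 \left(4 - 686\right) = -230941 - \left(-13720\right) \left(-682\right) = -230941 - 9357040 = -9587981$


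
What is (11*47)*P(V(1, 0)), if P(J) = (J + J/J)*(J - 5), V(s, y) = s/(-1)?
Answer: 0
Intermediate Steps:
V(s, y) = -s (V(s, y) = s*(-1) = -s)
P(J) = (1 + J)*(-5 + J) (P(J) = (J + 1)*(-5 + J) = (1 + J)*(-5 + J))
(11*47)*P(V(1, 0)) = (11*47)*(-5 + (-1*1)**2 - (-4)) = 517*(-5 + (-1)**2 - 4*(-1)) = 517*(-5 + 1 + 4) = 517*0 = 0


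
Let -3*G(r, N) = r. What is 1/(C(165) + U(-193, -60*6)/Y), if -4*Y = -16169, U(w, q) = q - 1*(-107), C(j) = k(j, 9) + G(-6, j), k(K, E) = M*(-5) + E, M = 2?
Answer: 703/659 ≈ 1.0668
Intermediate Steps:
G(r, N) = -r/3
k(K, E) = -10 + E (k(K, E) = 2*(-5) + E = -10 + E)
C(j) = 1 (C(j) = (-10 + 9) - ⅓*(-6) = -1 + 2 = 1)
U(w, q) = 107 + q (U(w, q) = q + 107 = 107 + q)
Y = 16169/4 (Y = -¼*(-16169) = 16169/4 ≈ 4042.3)
1/(C(165) + U(-193, -60*6)/Y) = 1/(1 + (107 - 60*6)/(16169/4)) = 1/(1 + (107 - 360)*(4/16169)) = 1/(1 - 253*4/16169) = 1/(1 - 44/703) = 1/(659/703) = 703/659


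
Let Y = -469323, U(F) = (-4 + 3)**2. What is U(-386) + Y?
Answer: -469322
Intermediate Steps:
U(F) = 1 (U(F) = (-1)**2 = 1)
U(-386) + Y = 1 - 469323 = -469322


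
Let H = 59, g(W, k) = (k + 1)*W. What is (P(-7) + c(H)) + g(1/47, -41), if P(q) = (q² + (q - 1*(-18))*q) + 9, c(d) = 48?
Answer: 1323/47 ≈ 28.149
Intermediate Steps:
g(W, k) = W*(1 + k) (g(W, k) = (1 + k)*W = W*(1 + k))
P(q) = 9 + q² + q*(18 + q) (P(q) = (q² + (q + 18)*q) + 9 = (q² + (18 + q)*q) + 9 = (q² + q*(18 + q)) + 9 = 9 + q² + q*(18 + q))
(P(-7) + c(H)) + g(1/47, -41) = ((9 + 2*(-7)² + 18*(-7)) + 48) + (1 - 41)/47 = ((9 + 2*49 - 126) + 48) + (1/47)*(-40) = ((9 + 98 - 126) + 48) - 40/47 = (-19 + 48) - 40/47 = 29 - 40/47 = 1323/47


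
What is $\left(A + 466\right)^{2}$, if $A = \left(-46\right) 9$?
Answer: $2704$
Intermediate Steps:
$A = -414$
$\left(A + 466\right)^{2} = \left(-414 + 466\right)^{2} = 52^{2} = 2704$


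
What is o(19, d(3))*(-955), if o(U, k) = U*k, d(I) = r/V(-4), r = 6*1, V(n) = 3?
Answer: -36290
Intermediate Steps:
r = 6
d(I) = 2 (d(I) = 6/3 = 6*(⅓) = 2)
o(19, d(3))*(-955) = (19*2)*(-955) = 38*(-955) = -36290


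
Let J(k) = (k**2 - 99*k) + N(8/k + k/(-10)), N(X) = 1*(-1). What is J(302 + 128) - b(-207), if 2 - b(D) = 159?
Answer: 142486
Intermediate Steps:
N(X) = -1
b(D) = -157 (b(D) = 2 - 1*159 = 2 - 159 = -157)
J(k) = -1 + k**2 - 99*k (J(k) = (k**2 - 99*k) - 1 = -1 + k**2 - 99*k)
J(302 + 128) - b(-207) = (-1 + (302 + 128)**2 - 99*(302 + 128)) - 1*(-157) = (-1 + 430**2 - 99*430) + 157 = (-1 + 184900 - 42570) + 157 = 142329 + 157 = 142486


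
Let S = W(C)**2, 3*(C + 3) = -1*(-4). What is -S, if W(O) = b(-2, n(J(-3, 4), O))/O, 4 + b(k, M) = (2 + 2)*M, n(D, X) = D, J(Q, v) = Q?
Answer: -2304/25 ≈ -92.160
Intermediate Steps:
b(k, M) = -4 + 4*M (b(k, M) = -4 + (2 + 2)*M = -4 + 4*M)
C = -5/3 (C = -3 + (-1*(-4))/3 = -3 + (1/3)*4 = -3 + 4/3 = -5/3 ≈ -1.6667)
W(O) = -16/O (W(O) = (-4 + 4*(-3))/O = (-4 - 12)/O = -16/O)
S = 2304/25 (S = (-16/(-5/3))**2 = (-16*(-3/5))**2 = (48/5)**2 = 2304/25 ≈ 92.160)
-S = -1*2304/25 = -2304/25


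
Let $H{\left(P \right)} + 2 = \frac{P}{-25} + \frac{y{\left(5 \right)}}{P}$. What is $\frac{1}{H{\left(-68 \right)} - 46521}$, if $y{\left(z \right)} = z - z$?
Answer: $- \frac{25}{1163007} \approx -2.1496 \cdot 10^{-5}$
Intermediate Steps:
$y{\left(z \right)} = 0$
$H{\left(P \right)} = -2 - \frac{P}{25}$ ($H{\left(P \right)} = -2 + \left(\frac{P}{-25} + \frac{0}{P}\right) = -2 + \left(P \left(- \frac{1}{25}\right) + 0\right) = -2 + \left(- \frac{P}{25} + 0\right) = -2 - \frac{P}{25}$)
$\frac{1}{H{\left(-68 \right)} - 46521} = \frac{1}{\left(-2 - - \frac{68}{25}\right) - 46521} = \frac{1}{\left(-2 + \frac{68}{25}\right) - 46521} = \frac{1}{\frac{18}{25} - 46521} = \frac{1}{- \frac{1163007}{25}} = - \frac{25}{1163007}$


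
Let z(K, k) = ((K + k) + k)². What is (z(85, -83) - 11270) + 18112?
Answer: 13403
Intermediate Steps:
z(K, k) = (K + 2*k)²
(z(85, -83) - 11270) + 18112 = ((85 + 2*(-83))² - 11270) + 18112 = ((85 - 166)² - 11270) + 18112 = ((-81)² - 11270) + 18112 = (6561 - 11270) + 18112 = -4709 + 18112 = 13403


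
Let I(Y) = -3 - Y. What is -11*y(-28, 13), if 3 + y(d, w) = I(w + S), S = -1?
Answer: 198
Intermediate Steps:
y(d, w) = -5 - w (y(d, w) = -3 + (-3 - (w - 1)) = -3 + (-3 - (-1 + w)) = -3 + (-3 + (1 - w)) = -3 + (-2 - w) = -5 - w)
-11*y(-28, 13) = -11*(-5 - 1*13) = -11*(-5 - 13) = -11*(-18) = 198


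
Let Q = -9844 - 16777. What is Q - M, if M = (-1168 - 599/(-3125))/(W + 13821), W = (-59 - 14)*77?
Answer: -682159475599/25625000 ≈ -26621.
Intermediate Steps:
W = -5621 (W = -73*77 = -5621)
Q = -26621
M = -3649401/25625000 (M = (-1168 - 599/(-3125))/(-5621 + 13821) = (-1168 - 599*(-1/3125))/8200 = (-1168 + 599/3125)*(1/8200) = -3649401/3125*1/8200 = -3649401/25625000 ≈ -0.14242)
Q - M = -26621 - 1*(-3649401/25625000) = -26621 + 3649401/25625000 = -682159475599/25625000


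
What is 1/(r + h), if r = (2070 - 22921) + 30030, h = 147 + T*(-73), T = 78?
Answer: 1/3632 ≈ 0.00027533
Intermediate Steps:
h = -5547 (h = 147 + 78*(-73) = 147 - 5694 = -5547)
r = 9179 (r = -20851 + 30030 = 9179)
1/(r + h) = 1/(9179 - 5547) = 1/3632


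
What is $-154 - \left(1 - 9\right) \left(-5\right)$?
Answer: $-194$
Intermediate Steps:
$-154 - \left(1 - 9\right) \left(-5\right) = -154 - \left(-8\right) \left(-5\right) = -154 - 40 = -194$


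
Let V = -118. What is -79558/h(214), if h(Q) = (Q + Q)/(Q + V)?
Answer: -1909392/107 ≈ -17845.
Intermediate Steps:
h(Q) = 2*Q/(-118 + Q) (h(Q) = (Q + Q)/(Q - 118) = (2*Q)/(-118 + Q) = 2*Q/(-118 + Q))
-79558/h(214) = -79558/(2*214/(-118 + 214)) = -79558/(2*214/96) = -79558/(2*214*(1/96)) = -79558/107/24 = -79558*24/107 = -1909392/107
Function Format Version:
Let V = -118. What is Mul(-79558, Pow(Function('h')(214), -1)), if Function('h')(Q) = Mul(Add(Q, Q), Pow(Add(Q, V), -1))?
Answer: Rational(-1909392, 107) ≈ -17845.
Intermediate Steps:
Function('h')(Q) = Mul(2, Q, Pow(Add(-118, Q), -1)) (Function('h')(Q) = Mul(Add(Q, Q), Pow(Add(Q, -118), -1)) = Mul(Mul(2, Q), Pow(Add(-118, Q), -1)) = Mul(2, Q, Pow(Add(-118, Q), -1)))
Mul(-79558, Pow(Function('h')(214), -1)) = Mul(-79558, Pow(Mul(2, 214, Pow(Add(-118, 214), -1)), -1)) = Mul(-79558, Pow(Mul(2, 214, Pow(96, -1)), -1)) = Mul(-79558, Pow(Mul(2, 214, Rational(1, 96)), -1)) = Mul(-79558, Pow(Rational(107, 24), -1)) = Mul(-79558, Rational(24, 107)) = Rational(-1909392, 107)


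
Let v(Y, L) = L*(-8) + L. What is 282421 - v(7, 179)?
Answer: 283674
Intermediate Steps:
v(Y, L) = -7*L (v(Y, L) = -8*L + L = -7*L)
282421 - v(7, 179) = 282421 - (-7)*179 = 282421 - 1*(-1253) = 282421 + 1253 = 283674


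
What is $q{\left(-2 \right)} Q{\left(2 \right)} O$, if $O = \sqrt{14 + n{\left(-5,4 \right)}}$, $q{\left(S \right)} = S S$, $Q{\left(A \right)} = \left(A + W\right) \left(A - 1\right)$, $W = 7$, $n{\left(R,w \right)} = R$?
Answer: $108$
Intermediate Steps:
$Q{\left(A \right)} = \left(-1 + A\right) \left(7 + A\right)$ ($Q{\left(A \right)} = \left(A + 7\right) \left(A - 1\right) = \left(7 + A\right) \left(-1 + A\right) = \left(-1 + A\right) \left(7 + A\right)$)
$q{\left(S \right)} = S^{2}$
$O = 3$ ($O = \sqrt{14 - 5} = \sqrt{9} = 3$)
$q{\left(-2 \right)} Q{\left(2 \right)} O = \left(-2\right)^{2} \left(-7 + 2^{2} + 6 \cdot 2\right) 3 = 4 \left(-7 + 4 + 12\right) 3 = 4 \cdot 9 \cdot 3 = 36 \cdot 3 = 108$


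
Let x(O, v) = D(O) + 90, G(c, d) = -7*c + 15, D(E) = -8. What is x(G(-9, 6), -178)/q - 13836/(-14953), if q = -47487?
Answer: 655803986/710073111 ≈ 0.92357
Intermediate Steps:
G(c, d) = 15 - 7*c
x(O, v) = 82 (x(O, v) = -8 + 90 = 82)
x(G(-9, 6), -178)/q - 13836/(-14953) = 82/(-47487) - 13836/(-14953) = 82*(-1/47487) - 13836*(-1/14953) = -82/47487 + 13836/14953 = 655803986/710073111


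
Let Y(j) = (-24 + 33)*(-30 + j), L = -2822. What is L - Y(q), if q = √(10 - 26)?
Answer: -2552 - 36*I ≈ -2552.0 - 36.0*I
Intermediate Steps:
q = 4*I (q = √(-16) = 4*I ≈ 4.0*I)
Y(j) = -270 + 9*j (Y(j) = 9*(-30 + j) = -270 + 9*j)
L - Y(q) = -2822 - (-270 + 9*(4*I)) = -2822 - (-270 + 36*I) = -2822 + (270 - 36*I) = -2552 - 36*I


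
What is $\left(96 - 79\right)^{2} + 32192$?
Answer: $32481$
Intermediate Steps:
$\left(96 - 79\right)^{2} + 32192 = 17^{2} + 32192 = 289 + 32192 = 32481$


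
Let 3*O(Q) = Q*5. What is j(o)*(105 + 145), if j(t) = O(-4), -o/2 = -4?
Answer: -5000/3 ≈ -1666.7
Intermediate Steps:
o = 8 (o = -2*(-4) = 8)
O(Q) = 5*Q/3 (O(Q) = (Q*5)/3 = (5*Q)/3 = 5*Q/3)
j(t) = -20/3 (j(t) = (5/3)*(-4) = -20/3)
j(o)*(105 + 145) = -20*(105 + 145)/3 = -20/3*250 = -5000/3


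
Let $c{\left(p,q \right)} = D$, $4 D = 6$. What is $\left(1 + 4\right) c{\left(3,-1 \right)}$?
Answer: $\frac{15}{2} \approx 7.5$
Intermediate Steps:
$D = \frac{3}{2}$ ($D = \frac{1}{4} \cdot 6 = \frac{3}{2} \approx 1.5$)
$c{\left(p,q \right)} = \frac{3}{2}$
$\left(1 + 4\right) c{\left(3,-1 \right)} = \left(1 + 4\right) \frac{3}{2} = 5 \cdot \frac{3}{2} = \frac{15}{2}$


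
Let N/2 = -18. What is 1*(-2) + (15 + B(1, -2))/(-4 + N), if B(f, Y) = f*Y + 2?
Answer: -19/8 ≈ -2.3750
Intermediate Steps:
N = -36 (N = 2*(-18) = -36)
B(f, Y) = 2 + Y*f (B(f, Y) = Y*f + 2 = 2 + Y*f)
1*(-2) + (15 + B(1, -2))/(-4 + N) = 1*(-2) + (15 + (2 - 2*1))/(-4 - 36) = -2 + (15 + (2 - 2))/(-40) = -2 + (15 + 0)*(-1/40) = -2 + 15*(-1/40) = -2 - 3/8 = -19/8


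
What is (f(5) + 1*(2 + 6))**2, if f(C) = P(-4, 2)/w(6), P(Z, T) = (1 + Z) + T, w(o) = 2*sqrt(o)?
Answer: (96 - sqrt(6))**2/144 ≈ 60.776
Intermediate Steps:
P(Z, T) = 1 + T + Z
f(C) = -sqrt(6)/12 (f(C) = (1 + 2 - 4)/((2*sqrt(6))) = -sqrt(6)/12)
(f(5) + 1*(2 + 6))**2 = (-sqrt(6)/12 + 1*(2 + 6))**2 = (-sqrt(6)/12 + 1*8)**2 = (-sqrt(6)/12 + 8)**2 = (8 - sqrt(6)/12)**2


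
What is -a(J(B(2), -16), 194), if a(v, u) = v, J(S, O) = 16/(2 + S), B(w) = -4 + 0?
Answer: 8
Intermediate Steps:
B(w) = -4
-a(J(B(2), -16), 194) = -16/(2 - 4) = -16/(-2) = -16*(-1)/2 = -1*(-8) = 8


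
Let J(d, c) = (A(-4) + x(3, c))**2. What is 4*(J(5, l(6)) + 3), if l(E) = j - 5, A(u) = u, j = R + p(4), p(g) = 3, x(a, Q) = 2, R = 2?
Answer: 28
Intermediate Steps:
j = 5 (j = 2 + 3 = 5)
l(E) = 0 (l(E) = 5 - 5 = 0)
J(d, c) = 4 (J(d, c) = (-4 + 2)**2 = (-2)**2 = 4)
4*(J(5, l(6)) + 3) = 4*(4 + 3) = 4*7 = 28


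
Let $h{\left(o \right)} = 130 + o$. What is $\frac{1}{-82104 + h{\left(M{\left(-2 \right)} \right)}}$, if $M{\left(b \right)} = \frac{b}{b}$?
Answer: $- \frac{1}{81973} \approx -1.2199 \cdot 10^{-5}$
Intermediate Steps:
$M{\left(b \right)} = 1$
$\frac{1}{-82104 + h{\left(M{\left(-2 \right)} \right)}} = \frac{1}{-82104 + \left(130 + 1\right)} = \frac{1}{-82104 + 131} = \frac{1}{-81973} = - \frac{1}{81973}$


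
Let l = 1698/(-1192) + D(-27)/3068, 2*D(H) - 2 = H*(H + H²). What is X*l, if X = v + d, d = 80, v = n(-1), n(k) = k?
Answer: -162985453/457132 ≈ -356.54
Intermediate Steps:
v = -1
D(H) = 1 + H*(H + H²)/2 (D(H) = 1 + (H*(H + H²))/2 = 1 + H*(H + H²)/2)
X = 79 (X = -1 + 80 = 79)
l = -2063107/457132 (l = 1698/(-1192) + (1 + (½)*(-27)² + (½)*(-27)³)/3068 = 1698*(-1/1192) + (1 + (½)*729 + (½)*(-19683))*(1/3068) = -849/596 + (1 + 729/2 - 19683/2)*(1/3068) = -849/596 - 9476*1/3068 = -849/596 - 2369/767 = -2063107/457132 ≈ -4.5132)
X*l = 79*(-2063107/457132) = -162985453/457132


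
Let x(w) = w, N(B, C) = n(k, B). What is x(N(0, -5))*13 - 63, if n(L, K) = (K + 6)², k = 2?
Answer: 405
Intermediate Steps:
n(L, K) = (6 + K)²
N(B, C) = (6 + B)²
x(N(0, -5))*13 - 63 = (6 + 0)²*13 - 63 = 6²*13 - 63 = 36*13 - 63 = 468 - 63 = 405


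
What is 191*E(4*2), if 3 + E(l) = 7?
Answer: 764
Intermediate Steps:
E(l) = 4 (E(l) = -3 + 7 = 4)
191*E(4*2) = 191*4 = 764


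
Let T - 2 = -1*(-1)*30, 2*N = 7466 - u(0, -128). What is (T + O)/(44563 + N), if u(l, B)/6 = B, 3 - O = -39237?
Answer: 4909/6085 ≈ 0.80674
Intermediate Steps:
O = 39240 (O = 3 - 1*(-39237) = 3 + 39237 = 39240)
u(l, B) = 6*B
N = 4117 (N = (7466 - 6*(-128))/2 = (7466 - 1*(-768))/2 = (7466 + 768)/2 = (½)*8234 = 4117)
T = 32 (T = 2 - 1*(-1)*30 = 2 + 1*30 = 2 + 30 = 32)
(T + O)/(44563 + N) = (32 + 39240)/(44563 + 4117) = 39272/48680 = 39272*(1/48680) = 4909/6085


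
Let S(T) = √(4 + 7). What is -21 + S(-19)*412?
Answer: -21 + 412*√11 ≈ 1345.4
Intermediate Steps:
S(T) = √11
-21 + S(-19)*412 = -21 + √11*412 = -21 + 412*√11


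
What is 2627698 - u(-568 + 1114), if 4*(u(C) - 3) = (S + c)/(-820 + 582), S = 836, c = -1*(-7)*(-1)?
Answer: 2501566469/952 ≈ 2.6277e+6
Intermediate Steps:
c = -7 (c = 7*(-1) = -7)
u(C) = 2027/952 (u(C) = 3 + ((836 - 7)/(-820 + 582))/4 = 3 + (829/(-238))/4 = 3 + (829*(-1/238))/4 = 3 + (¼)*(-829/238) = 3 - 829/952 = 2027/952)
2627698 - u(-568 + 1114) = 2627698 - 1*2027/952 = 2627698 - 2027/952 = 2501566469/952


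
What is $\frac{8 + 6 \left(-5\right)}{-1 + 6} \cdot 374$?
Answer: $- \frac{8228}{5} \approx -1645.6$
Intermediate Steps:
$\frac{8 + 6 \left(-5\right)}{-1 + 6} \cdot 374 = \frac{8 - 30}{5} \cdot 374 = \left(-22\right) \frac{1}{5} \cdot 374 = \left(- \frac{22}{5}\right) 374 = - \frac{8228}{5}$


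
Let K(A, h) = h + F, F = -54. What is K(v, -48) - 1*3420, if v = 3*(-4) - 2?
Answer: -3522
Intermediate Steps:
v = -14 (v = -12 - 2 = -14)
K(A, h) = -54 + h (K(A, h) = h - 54 = -54 + h)
K(v, -48) - 1*3420 = (-54 - 48) - 1*3420 = -102 - 3420 = -3522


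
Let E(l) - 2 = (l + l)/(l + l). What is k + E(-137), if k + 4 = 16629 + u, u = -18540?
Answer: -1912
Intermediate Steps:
E(l) = 3 (E(l) = 2 + (l + l)/(l + l) = 2 + (2*l)/((2*l)) = 2 + (2*l)*(1/(2*l)) = 2 + 1 = 3)
k = -1915 (k = -4 + (16629 - 18540) = -4 - 1911 = -1915)
k + E(-137) = -1915 + 3 = -1912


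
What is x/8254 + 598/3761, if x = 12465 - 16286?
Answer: -9434889/31043294 ≈ -0.30393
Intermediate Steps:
x = -3821
x/8254 + 598/3761 = -3821/8254 + 598/3761 = -9434889/31043294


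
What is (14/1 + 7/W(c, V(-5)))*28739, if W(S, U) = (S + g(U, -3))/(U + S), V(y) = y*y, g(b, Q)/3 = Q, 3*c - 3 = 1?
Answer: -6638709/23 ≈ -2.8864e+5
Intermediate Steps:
c = 4/3 (c = 1 + (⅓)*1 = 1 + ⅓ = 4/3 ≈ 1.3333)
g(b, Q) = 3*Q
V(y) = y²
W(S, U) = (-9 + S)/(S + U) (W(S, U) = (S + 3*(-3))/(U + S) = (S - 9)/(S + U) = (-9 + S)/(S + U))
(14/1 + 7/W(c, V(-5)))*28739 = (14/1 + 7/(((-9 + 4/3)/(4/3 + (-5)²))))*28739 = (14*1 + 7/((-23/3/(4/3 + 25))))*28739 = (14 + 7/((-23/3/(79/3))))*28739 = (14 + 7/(((3/79)*(-23/3))))*28739 = (14 + 7/(-23/79))*28739 = (14 + 7*(-79/23))*28739 = (14 - 553/23)*28739 = -231/23*28739 = -6638709/23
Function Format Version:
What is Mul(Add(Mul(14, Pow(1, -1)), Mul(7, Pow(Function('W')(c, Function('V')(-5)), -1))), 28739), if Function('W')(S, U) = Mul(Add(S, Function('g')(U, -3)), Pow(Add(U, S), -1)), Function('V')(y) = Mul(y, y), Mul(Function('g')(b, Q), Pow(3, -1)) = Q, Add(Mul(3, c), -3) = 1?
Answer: Rational(-6638709, 23) ≈ -2.8864e+5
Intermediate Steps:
c = Rational(4, 3) (c = Add(1, Mul(Rational(1, 3), 1)) = Add(1, Rational(1, 3)) = Rational(4, 3) ≈ 1.3333)
Function('g')(b, Q) = Mul(3, Q)
Function('V')(y) = Pow(y, 2)
Function('W')(S, U) = Mul(Pow(Add(S, U), -1), Add(-9, S)) (Function('W')(S, U) = Mul(Add(S, Mul(3, -3)), Pow(Add(U, S), -1)) = Mul(Add(S, -9), Pow(Add(S, U), -1)) = Mul(Add(-9, S), Pow(Add(S, U), -1)) = Mul(Pow(Add(S, U), -1), Add(-9, S)))
Mul(Add(Mul(14, Pow(1, -1)), Mul(7, Pow(Function('W')(c, Function('V')(-5)), -1))), 28739) = Mul(Add(Mul(14, Pow(1, -1)), Mul(7, Pow(Mul(Pow(Add(Rational(4, 3), Pow(-5, 2)), -1), Add(-9, Rational(4, 3))), -1))), 28739) = Mul(Add(Mul(14, 1), Mul(7, Pow(Mul(Pow(Add(Rational(4, 3), 25), -1), Rational(-23, 3)), -1))), 28739) = Mul(Add(14, Mul(7, Pow(Mul(Pow(Rational(79, 3), -1), Rational(-23, 3)), -1))), 28739) = Mul(Add(14, Mul(7, Pow(Mul(Rational(3, 79), Rational(-23, 3)), -1))), 28739) = Mul(Add(14, Mul(7, Pow(Rational(-23, 79), -1))), 28739) = Mul(Add(14, Mul(7, Rational(-79, 23))), 28739) = Mul(Add(14, Rational(-553, 23)), 28739) = Mul(Rational(-231, 23), 28739) = Rational(-6638709, 23)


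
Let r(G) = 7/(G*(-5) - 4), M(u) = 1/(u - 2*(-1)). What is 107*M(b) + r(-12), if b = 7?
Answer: 865/72 ≈ 12.014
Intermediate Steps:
M(u) = 1/(2 + u) (M(u) = 1/(u + 2) = 1/(2 + u))
r(G) = 7/(-4 - 5*G) (r(G) = 7/(-5*G - 4) = 7/(-4 - 5*G))
107*M(b) + r(-12) = 107/(2 + 7) - 7/(4 + 5*(-12)) = 107/9 - 7/(4 - 60) = 107*(⅑) - 7/(-56) = 107/9 - 7*(-1/56) = 107/9 + ⅛ = 865/72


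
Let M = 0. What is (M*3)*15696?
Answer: 0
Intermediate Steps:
(M*3)*15696 = (0*3)*15696 = 0*15696 = 0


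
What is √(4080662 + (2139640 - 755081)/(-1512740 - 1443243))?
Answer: √35656149179224796821/2955983 ≈ 2020.1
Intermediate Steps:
√(4080662 + (2139640 - 755081)/(-1512740 - 1443243)) = √(4080662 + 1384559/(-2955983)) = √(4080662 + 1384559*(-1/2955983)) = √(4080662 - 1384559/2955983) = √(12062366116187/2955983) = √35656149179224796821/2955983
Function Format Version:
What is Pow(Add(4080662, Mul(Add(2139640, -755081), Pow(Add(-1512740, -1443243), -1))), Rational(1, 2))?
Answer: Mul(Rational(1, 2955983), Pow(35656149179224796821, Rational(1, 2))) ≈ 2020.1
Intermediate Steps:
Pow(Add(4080662, Mul(Add(2139640, -755081), Pow(Add(-1512740, -1443243), -1))), Rational(1, 2)) = Pow(Add(4080662, Mul(1384559, Pow(-2955983, -1))), Rational(1, 2)) = Pow(Add(4080662, Mul(1384559, Rational(-1, 2955983))), Rational(1, 2)) = Pow(Add(4080662, Rational(-1384559, 2955983)), Rational(1, 2)) = Pow(Rational(12062366116187, 2955983), Rational(1, 2)) = Mul(Rational(1, 2955983), Pow(35656149179224796821, Rational(1, 2)))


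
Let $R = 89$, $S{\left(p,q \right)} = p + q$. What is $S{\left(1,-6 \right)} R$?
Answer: $-445$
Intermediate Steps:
$S{\left(1,-6 \right)} R = \left(1 - 6\right) 89 = \left(-5\right) 89 = -445$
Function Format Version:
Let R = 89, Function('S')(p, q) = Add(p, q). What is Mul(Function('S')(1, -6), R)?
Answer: -445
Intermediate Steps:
Mul(Function('S')(1, -6), R) = Mul(Add(1, -6), 89) = Mul(-5, 89) = -445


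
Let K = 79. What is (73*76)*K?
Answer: 438292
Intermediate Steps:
(73*76)*K = (73*76)*79 = 5548*79 = 438292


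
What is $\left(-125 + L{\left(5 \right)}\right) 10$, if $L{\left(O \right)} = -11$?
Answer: $-1360$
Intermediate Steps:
$\left(-125 + L{\left(5 \right)}\right) 10 = \left(-125 - 11\right) 10 = \left(-136\right) 10 = -1360$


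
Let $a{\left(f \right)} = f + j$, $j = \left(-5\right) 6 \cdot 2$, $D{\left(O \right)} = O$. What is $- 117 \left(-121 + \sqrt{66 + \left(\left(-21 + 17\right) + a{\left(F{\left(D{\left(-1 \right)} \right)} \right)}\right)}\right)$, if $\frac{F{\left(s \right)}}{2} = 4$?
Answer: $14157 - 117 \sqrt{10} \approx 13787.0$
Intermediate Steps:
$j = -60$ ($j = \left(-30\right) 2 = -60$)
$F{\left(s \right)} = 8$ ($F{\left(s \right)} = 2 \cdot 4 = 8$)
$a{\left(f \right)} = -60 + f$ ($a{\left(f \right)} = f - 60 = -60 + f$)
$- 117 \left(-121 + \sqrt{66 + \left(\left(-21 + 17\right) + a{\left(F{\left(D{\left(-1 \right)} \right)} \right)}\right)}\right) = - 117 \left(-121 + \sqrt{66 + \left(\left(-21 + 17\right) + \left(-60 + 8\right)\right)}\right) = - 117 \left(-121 + \sqrt{66 - 56}\right) = - 117 \left(-121 + \sqrt{10}\right) = 14157 - 117 \sqrt{10}$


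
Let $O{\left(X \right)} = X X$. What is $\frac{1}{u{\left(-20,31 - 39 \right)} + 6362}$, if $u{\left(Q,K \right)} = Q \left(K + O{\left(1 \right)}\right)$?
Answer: $\frac{1}{6502} \approx 0.0001538$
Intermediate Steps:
$O{\left(X \right)} = X^{2}$
$u{\left(Q,K \right)} = Q \left(1 + K\right)$ ($u{\left(Q,K \right)} = Q \left(K + 1^{2}\right) = Q \left(K + 1\right) = Q \left(1 + K\right)$)
$\frac{1}{u{\left(-20,31 - 39 \right)} + 6362} = \frac{1}{- 20 \left(1 + \left(31 - 39\right)\right) + 6362} = \frac{1}{- 20 \left(1 - 8\right) + 6362} = \frac{1}{\left(-20\right) \left(-7\right) + 6362} = \frac{1}{140 + 6362} = \frac{1}{6502}$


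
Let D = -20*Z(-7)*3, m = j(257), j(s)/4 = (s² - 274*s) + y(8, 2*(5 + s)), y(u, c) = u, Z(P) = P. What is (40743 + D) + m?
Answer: 23719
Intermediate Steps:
j(s) = 32 - 1096*s + 4*s² (j(s) = 4*((s² - 274*s) + 8) = 4*(8 + s² - 274*s) = 32 - 1096*s + 4*s²)
m = -17444 (m = 32 - 1096*257 + 4*257² = 32 - 281672 + 4*66049 = 32 - 281672 + 264196 = -17444)
D = 420 (D = -20*(-7)*3 = 140*3 = 420)
(40743 + D) + m = (40743 + 420) - 17444 = 41163 - 17444 = 23719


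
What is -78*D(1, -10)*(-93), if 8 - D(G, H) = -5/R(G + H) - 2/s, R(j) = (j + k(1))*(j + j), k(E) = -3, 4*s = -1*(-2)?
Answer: 1046591/12 ≈ 87216.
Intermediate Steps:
s = ½ (s = (-1*(-2))/4 = (¼)*2 = ½ ≈ 0.50000)
R(j) = 2*j*(-3 + j) (R(j) = (j - 3)*(j + j) = (-3 + j)*(2*j) = 2*j*(-3 + j))
D(G, H) = 12 + 5/(2*(G + H)*(-3 + G + H)) (D(G, H) = 8 - (-5*1/(2*(-3 + (G + H))*(G + H)) - 2/½) = 8 - (-5*1/(2*(G + H)*(-3 + G + H)) - 2*2) = 8 - (-5/(2*(G + H)*(-3 + G + H)) - 4) = 8 - (-4 - 5/(2*(G + H)*(-3 + G + H))) = 8 + (4 + 5/(2*(G + H)*(-3 + G + H))) = 12 + 5/(2*(G + H)*(-3 + G + H)))
-78*D(1, -10)*(-93) = -78*(12 + 5/(2*(1 - 10)*(-3 + 1 - 10)))*(-93) = -78*(12 + (5/2)/(-9*(-12)))*(-93) = -78*(12 + (5/2)*(-⅑)*(-1/12))*(-93) = -78*(12 + 5/216)*(-93) = -78*2597/216*(-93) = -33761/36*(-93) = 1046591/12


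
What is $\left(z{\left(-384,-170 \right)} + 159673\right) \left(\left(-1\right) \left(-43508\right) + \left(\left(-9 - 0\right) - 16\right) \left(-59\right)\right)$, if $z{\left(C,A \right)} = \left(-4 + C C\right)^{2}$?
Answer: $978031720681391$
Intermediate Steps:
$z{\left(C,A \right)} = \left(-4 + C^{2}\right)^{2}$
$\left(z{\left(-384,-170 \right)} + 159673\right) \left(\left(-1\right) \left(-43508\right) + \left(\left(-9 - 0\right) - 16\right) \left(-59\right)\right) = \left(\left(-4 + \left(-384\right)^{2}\right)^{2} + 159673\right) \left(\left(-1\right) \left(-43508\right) + \left(\left(-9 - 0\right) - 16\right) \left(-59\right)\right) = \left(\left(-4 + 147456\right)^{2} + 159673\right) \left(43508 + \left(\left(-9 + 0\right) - 16\right) \left(-59\right)\right) = \left(147452^{2} + 159673\right) \left(43508 + \left(-9 - 16\right) \left(-59\right)\right) = \left(21742092304 + 159673\right) \left(43508 - -1475\right) = 21742251977 \left(43508 + 1475\right) = 21742251977 \cdot 44983 = 978031720681391$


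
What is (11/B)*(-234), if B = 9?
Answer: -286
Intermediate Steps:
(11/B)*(-234) = (11/9)*(-234) = -286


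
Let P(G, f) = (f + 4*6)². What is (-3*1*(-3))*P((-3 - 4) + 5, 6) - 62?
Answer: 8038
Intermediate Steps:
P(G, f) = (24 + f)² (P(G, f) = (f + 24)² = (24 + f)²)
(-3*1*(-3))*P((-3 - 4) + 5, 6) - 62 = (-3*1*(-3))*(24 + 6)² - 62 = -3*(-3)*30² - 62 = 9*900 - 62 = 8100 - 62 = 8038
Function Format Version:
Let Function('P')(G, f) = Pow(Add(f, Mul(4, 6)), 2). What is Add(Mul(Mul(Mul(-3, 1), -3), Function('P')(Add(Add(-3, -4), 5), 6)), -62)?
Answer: 8038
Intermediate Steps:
Function('P')(G, f) = Pow(Add(24, f), 2) (Function('P')(G, f) = Pow(Add(f, 24), 2) = Pow(Add(24, f), 2))
Add(Mul(Mul(Mul(-3, 1), -3), Function('P')(Add(Add(-3, -4), 5), 6)), -62) = Add(Mul(Mul(Mul(-3, 1), -3), Pow(Add(24, 6), 2)), -62) = Add(Mul(Mul(-3, -3), Pow(30, 2)), -62) = Add(Mul(9, 900), -62) = Add(8100, -62) = 8038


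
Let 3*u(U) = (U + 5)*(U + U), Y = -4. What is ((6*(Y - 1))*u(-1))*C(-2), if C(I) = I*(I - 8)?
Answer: 1600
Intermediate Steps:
C(I) = I*(-8 + I)
u(U) = 2*U*(5 + U)/3 (u(U) = ((U + 5)*(U + U))/3 = ((5 + U)*(2*U))/3 = (2*U*(5 + U))/3 = 2*U*(5 + U)/3)
((6*(Y - 1))*u(-1))*C(-2) = ((6*(-4 - 1))*((⅔)*(-1)*(5 - 1)))*(-2*(-8 - 2)) = ((6*(-5))*((⅔)*(-1)*4))*(-2*(-10)) = -30*(-8/3)*20 = 80*20 = 1600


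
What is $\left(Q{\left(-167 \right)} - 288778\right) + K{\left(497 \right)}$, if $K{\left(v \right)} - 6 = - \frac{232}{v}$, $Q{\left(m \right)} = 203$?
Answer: $- \frac{143419025}{497} \approx -2.8857 \cdot 10^{5}$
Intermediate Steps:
$K{\left(v \right)} = 6 - \frac{232}{v}$
$\left(Q{\left(-167 \right)} - 288778\right) + K{\left(497 \right)} = \left(203 - 288778\right) + \left(6 - \frac{232}{497}\right) = -288575 + \left(6 - \frac{232}{497}\right) = -288575 + \frac{2750}{497} = - \frac{143419025}{497}$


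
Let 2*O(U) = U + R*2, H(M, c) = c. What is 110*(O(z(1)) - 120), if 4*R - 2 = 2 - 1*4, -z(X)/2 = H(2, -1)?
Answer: -13090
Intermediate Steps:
z(X) = 2 (z(X) = -2*(-1) = 2)
R = 0 (R = ½ + (2 - 1*4)/4 = ½ + (2 - 4)/4 = ½ + (¼)*(-2) = ½ - ½ = 0)
O(U) = U/2 (O(U) = (U + 0*2)/2 = (U + 0)/2 = U/2)
110*(O(z(1)) - 120) = 110*((½)*2 - 120) = 110*(1 - 120) = 110*(-119) = -13090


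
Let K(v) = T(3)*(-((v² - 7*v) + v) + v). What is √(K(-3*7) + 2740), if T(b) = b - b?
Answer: 2*√685 ≈ 52.345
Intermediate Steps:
T(b) = 0
K(v) = 0 (K(v) = 0*(-((v² - 7*v) + v) + v) = 0*(-(v² - 6*v) + v) = 0*((-v² + 6*v) + v) = 0*(-v² + 7*v) = 0)
√(K(-3*7) + 2740) = √(0 + 2740) = √2740 = 2*√685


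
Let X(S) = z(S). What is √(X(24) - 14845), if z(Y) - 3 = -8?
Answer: 15*I*√66 ≈ 121.86*I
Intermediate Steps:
z(Y) = -5 (z(Y) = 3 - 8 = -5)
X(S) = -5
√(X(24) - 14845) = √(-5 - 14845) = √(-14850) = 15*I*√66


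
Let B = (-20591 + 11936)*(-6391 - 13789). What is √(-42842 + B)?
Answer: √174615058 ≈ 13214.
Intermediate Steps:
B = 174657900 (B = -8655*(-20180) = 174657900)
√(-42842 + B) = √(-42842 + 174657900) = √174615058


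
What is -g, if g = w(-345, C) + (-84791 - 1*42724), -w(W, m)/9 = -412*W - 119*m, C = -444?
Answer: 1882299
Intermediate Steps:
w(W, m) = 1071*m + 3708*W (w(W, m) = -9*(-412*W - 119*m) = 1071*m + 3708*W)
g = -1882299 (g = (1071*(-444) + 3708*(-345)) + (-84791 - 1*42724) = (-475524 - 1279260) + (-84791 - 42724) = -1754784 - 127515 = -1882299)
-g = -1*(-1882299) = 1882299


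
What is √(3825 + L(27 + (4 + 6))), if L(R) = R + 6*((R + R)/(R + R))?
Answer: 2*√967 ≈ 62.193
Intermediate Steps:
L(R) = 6 + R (L(R) = R + 6*((2*R)/((2*R))) = R + 6*((2*R)*(1/(2*R))) = R + 6*1 = R + 6 = 6 + R)
√(3825 + L(27 + (4 + 6))) = √(3825 + (6 + (27 + (4 + 6)))) = √(3825 + (6 + (27 + 10))) = √(3825 + (6 + 37)) = √(3825 + 43) = √3868 = 2*√967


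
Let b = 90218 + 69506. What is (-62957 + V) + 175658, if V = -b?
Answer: -47023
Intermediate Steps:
b = 159724
V = -159724 (V = -1*159724 = -159724)
(-62957 + V) + 175658 = (-62957 - 159724) + 175658 = -222681 + 175658 = -47023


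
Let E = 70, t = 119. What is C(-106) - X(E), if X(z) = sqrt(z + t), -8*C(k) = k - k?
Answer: -3*sqrt(21) ≈ -13.748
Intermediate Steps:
C(k) = 0 (C(k) = -(k - k)/8 = -1/8*0 = 0)
X(z) = sqrt(119 + z) (X(z) = sqrt(z + 119) = sqrt(119 + z))
C(-106) - X(E) = 0 - sqrt(119 + 70) = 0 - sqrt(189) = 0 - 3*sqrt(21) = -3*sqrt(21)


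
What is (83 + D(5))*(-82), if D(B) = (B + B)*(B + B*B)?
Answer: -31406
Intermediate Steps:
D(B) = 2*B*(B + B**2) (D(B) = (2*B)*(B + B**2) = 2*B*(B + B**2))
(83 + D(5))*(-82) = (83 + 2*5**2*(1 + 5))*(-82) = (83 + 2*25*6)*(-82) = (83 + 300)*(-82) = 383*(-82) = -31406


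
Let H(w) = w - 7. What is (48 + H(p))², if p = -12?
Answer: 841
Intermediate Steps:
H(w) = -7 + w
(48 + H(p))² = (48 + (-7 - 12))² = (48 - 19)² = 29² = 841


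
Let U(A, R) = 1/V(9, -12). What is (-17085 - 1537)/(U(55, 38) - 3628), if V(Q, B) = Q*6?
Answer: 1005588/195911 ≈ 5.1329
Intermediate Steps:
V(Q, B) = 6*Q
U(A, R) = 1/54 (U(A, R) = 1/(6*9) = 1/54)
(-17085 - 1537)/(U(55, 38) - 3628) = (-17085 - 1537)/(1/54 - 3628) = -18622/(-195911/54) = -18622*(-54/195911) = 1005588/195911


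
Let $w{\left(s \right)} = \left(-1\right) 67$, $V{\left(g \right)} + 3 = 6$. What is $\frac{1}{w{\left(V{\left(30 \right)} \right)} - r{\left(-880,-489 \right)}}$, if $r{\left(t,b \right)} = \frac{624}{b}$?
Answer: $- \frac{163}{10713} \approx -0.015215$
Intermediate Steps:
$V{\left(g \right)} = 3$ ($V{\left(g \right)} = -3 + 6 = 3$)
$w{\left(s \right)} = -67$
$\frac{1}{w{\left(V{\left(30 \right)} \right)} - r{\left(-880,-489 \right)}} = \frac{1}{-67 - \frac{624}{-489}} = \frac{1}{-67 - 624 \left(- \frac{1}{489}\right)} = \frac{1}{-67 - - \frac{208}{163}} = \frac{1}{-67 + \frac{208}{163}} = \frac{1}{- \frac{10713}{163}} = - \frac{163}{10713}$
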